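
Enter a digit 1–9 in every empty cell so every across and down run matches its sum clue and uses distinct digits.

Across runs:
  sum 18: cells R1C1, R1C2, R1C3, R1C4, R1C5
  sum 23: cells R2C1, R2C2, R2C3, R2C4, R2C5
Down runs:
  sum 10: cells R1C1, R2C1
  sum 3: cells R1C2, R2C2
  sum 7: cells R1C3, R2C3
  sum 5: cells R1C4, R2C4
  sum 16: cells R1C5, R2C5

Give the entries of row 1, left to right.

3 in 2 cells must be {1,2}; 16 in 2 cells must be {7,9}.
Only 7 fits R1C5 under both its across sum 18 and down sum 16.
R2C5 = 16 − 7 = 9 completes the 16 down.
Nothing is forced directly, so branch on R1C1, whose candidates are 1 or 2 or 3. If R1C1 = 1: that forces R1C2 = 2, R1C4 = 3, after which R2C1 would have to be in {1,2,3,4,5,6,7,8} for the 23 across but in {9} for the 10 down — contradiction. If R1C1 = 2: that forces R1C2 = 1, R1C4 = 3, R2C1 = 8, R2C2 = 2, after which R2C4 would have to be in {1,3} for the 23 across but in {2} for the 5 down — contradiction. So R1C1 = 3.
R2C1 = 10 − 3 = 7 completes the 10 down.
No cell is forced outright now. R1C2 can only be 1 or 2 (the digits allowed by both its 18 across and its 3 down). If R1C2 = 1: that forces R1C4 = 2, R2C2 = 2, after which R2C4 would have to be in {1,4} for the 23 across but in {3} for the 5 down — contradiction. So R1C2 = 2.
Given what's placed, R1C4 must be 1 to fit the 18 across and 5 down.
R2C2 = 3 − 2 = 1 completes the 3 down.
R2C4 = 5 − 1 = 4 completes the 5 down.
R1C3 = 18 − 13 = 5 completes the 18 across.

3 2 5 1 7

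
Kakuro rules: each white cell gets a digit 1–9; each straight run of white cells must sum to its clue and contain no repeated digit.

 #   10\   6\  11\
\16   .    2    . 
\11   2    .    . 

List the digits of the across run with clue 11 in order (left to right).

R1C1 = 10 − 2 = 8 completes the 10 down.
R1C3 = 16 − 10 = 6 completes the 16 across.
R2C2 = 6 − 2 = 4 completes the 6 down.
R2C3 = 11 − 6 = 5 completes the 11 across.

2 4 5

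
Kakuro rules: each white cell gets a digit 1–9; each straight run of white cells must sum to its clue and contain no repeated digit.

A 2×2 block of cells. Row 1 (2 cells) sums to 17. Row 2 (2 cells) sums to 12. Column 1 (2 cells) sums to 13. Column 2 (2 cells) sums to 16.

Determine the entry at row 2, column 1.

5

17 in 2 cells must be {8,9}; 16 in 2 cells must be {7,9}.
The 17 across and the 16 down share only 9, so (1,2) = 9.
(2,2) = 16 − 9 = 7 completes the 16 down.
(1,1) = 17 − 9 = 8 completes the 17 across.
(2,1) = 12 − 7 = 5 completes the 12 across.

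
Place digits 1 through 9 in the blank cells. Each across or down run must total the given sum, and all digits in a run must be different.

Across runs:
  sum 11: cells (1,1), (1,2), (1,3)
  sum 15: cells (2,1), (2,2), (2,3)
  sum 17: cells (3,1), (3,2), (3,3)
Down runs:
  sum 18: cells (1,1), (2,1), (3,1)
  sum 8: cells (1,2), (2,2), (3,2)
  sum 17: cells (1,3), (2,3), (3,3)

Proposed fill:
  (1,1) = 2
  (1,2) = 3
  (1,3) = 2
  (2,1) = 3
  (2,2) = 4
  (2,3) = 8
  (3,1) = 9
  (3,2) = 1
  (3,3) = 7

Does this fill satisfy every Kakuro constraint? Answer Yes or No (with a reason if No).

No — the down run (1,1)–(3,1) sums to 14, not 18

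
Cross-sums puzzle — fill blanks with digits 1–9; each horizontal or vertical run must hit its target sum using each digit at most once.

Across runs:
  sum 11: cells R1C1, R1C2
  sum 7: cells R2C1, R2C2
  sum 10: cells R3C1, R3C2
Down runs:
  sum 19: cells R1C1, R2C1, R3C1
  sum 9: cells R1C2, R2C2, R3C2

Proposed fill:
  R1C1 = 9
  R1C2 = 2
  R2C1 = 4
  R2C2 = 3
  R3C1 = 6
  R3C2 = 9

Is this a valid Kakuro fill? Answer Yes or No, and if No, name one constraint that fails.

No — the across run R3C1–R3C2 sums to 15, not 10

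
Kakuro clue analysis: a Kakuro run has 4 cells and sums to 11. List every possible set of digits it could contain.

{1,2,3,5}

4 distinct digits from 1–9 sum between 10 and 30.
Only one set works: {1,2,3,5}.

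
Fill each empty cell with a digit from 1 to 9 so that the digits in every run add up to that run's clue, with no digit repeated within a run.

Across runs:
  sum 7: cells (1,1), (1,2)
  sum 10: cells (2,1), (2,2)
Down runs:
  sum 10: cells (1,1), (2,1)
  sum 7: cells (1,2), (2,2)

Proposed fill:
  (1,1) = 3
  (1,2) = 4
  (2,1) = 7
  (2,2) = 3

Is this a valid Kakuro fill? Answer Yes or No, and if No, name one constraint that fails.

Yes

Across: 3+4=7; 7+3=10. Down: 3+7=10; 4+3=7. No digit repeats within any run.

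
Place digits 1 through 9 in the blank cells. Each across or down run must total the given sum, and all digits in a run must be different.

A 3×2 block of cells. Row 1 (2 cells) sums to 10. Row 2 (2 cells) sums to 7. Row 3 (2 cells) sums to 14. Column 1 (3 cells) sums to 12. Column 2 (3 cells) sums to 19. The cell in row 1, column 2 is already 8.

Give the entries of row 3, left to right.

(1,1) = 10 − 8 = 2 completes the 10 across.
No cell is forced outright now. (3,1) can only be 6 or 9 (the digits allowed by both its 14 across and its 12 down). If (3,1) = 6: that forces (2,1) = 4, after which (2,2) would have to be in {3} for the 7 across but in {2,4,5,6,7,9} for the 19 down — contradiction. So (3,1) = 9.
(2,1) = 12 − 11 = 1 completes the 12 down.
(2,2) = 7 − 1 = 6 completes the 7 across.
(3,2) = 14 − 9 = 5 completes the 14 across.

9 5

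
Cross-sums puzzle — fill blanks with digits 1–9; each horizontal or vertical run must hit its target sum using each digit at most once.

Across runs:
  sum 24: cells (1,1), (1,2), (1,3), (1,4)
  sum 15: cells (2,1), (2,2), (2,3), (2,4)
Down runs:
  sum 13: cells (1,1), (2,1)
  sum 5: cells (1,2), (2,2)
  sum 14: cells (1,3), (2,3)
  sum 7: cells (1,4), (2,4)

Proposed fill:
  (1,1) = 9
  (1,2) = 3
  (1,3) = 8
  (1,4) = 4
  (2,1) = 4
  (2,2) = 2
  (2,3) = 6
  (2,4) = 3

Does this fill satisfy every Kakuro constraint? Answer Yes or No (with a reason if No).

Yes

Across: 9+3+8+4=24; 4+2+6+3=15. Down: 9+4=13; 3+2=5; 8+6=14; 4+3=7. No digit repeats within any run.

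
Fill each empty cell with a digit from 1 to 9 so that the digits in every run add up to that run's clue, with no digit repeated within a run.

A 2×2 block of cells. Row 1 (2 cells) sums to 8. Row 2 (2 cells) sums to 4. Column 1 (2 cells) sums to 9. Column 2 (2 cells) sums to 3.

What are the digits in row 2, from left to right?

3 1

4 in 2 cells must be {1,3}; 3 in 2 cells must be {1,2}.
The 4 across and the 3 down share only 1, so (2,2) = 1.
(1,2) = 3 − 1 = 2 completes the 3 down.
(2,1) = 4 − 1 = 3 completes the 4 across.
(1,1) = 8 − 2 = 6 completes the 8 across.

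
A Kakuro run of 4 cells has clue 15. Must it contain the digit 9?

No

Counterexample: {1,2,4,8} sums to 15 without using 9.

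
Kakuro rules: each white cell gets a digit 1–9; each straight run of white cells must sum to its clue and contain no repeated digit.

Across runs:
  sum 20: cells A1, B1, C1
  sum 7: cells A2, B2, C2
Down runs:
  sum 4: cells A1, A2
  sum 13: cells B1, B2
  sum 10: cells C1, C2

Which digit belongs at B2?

7 in 3 cells must be {1,2,4}; 4 in 2 cells must be {1,3}.
The 20 across and the 4 down share only 3, so A1 = 3.
A2 = 4 − 3 = 1 completes the 4 down.
Given what's placed, B2 must be 4 to fit the 7 across and 13 down.
C2 = 7 − 5 = 2 completes the 7 across.
B1 = 13 − 4 = 9 completes the 13 down.
C1 = 20 − 12 = 8 completes the 20 across.

4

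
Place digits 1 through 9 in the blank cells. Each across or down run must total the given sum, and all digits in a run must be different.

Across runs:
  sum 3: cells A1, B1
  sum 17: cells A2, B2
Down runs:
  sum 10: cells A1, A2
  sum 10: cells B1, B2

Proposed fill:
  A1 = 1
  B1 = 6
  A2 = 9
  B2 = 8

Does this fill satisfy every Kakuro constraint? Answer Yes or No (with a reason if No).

No — the across run A1–B1 sums to 7, not 3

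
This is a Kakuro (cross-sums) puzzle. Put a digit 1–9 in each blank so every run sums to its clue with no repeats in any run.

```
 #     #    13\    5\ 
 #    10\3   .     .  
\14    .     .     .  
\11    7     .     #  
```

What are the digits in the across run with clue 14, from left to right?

3 in 2 cells must be {1,2}.
R2C1 = 10 − 7 = 3 completes the 10 down.
R3C2 = 11 − 7 = 4 completes the 11 across.
Nothing is forced directly, so branch on R2C3, whose candidates are 2 or 4. If R2C3 = 2: then R1C3 would have to be in {1,2} for the 3 across but in {3} for the 5 down — contradiction. So R2C3 = 4.
R1C3 = 5 − 4 = 1 completes the 5 down.
R2C2 = 14 − 7 = 7 completes the 14 across.
R1C2 = 3 − 1 = 2 completes the 3 across.

3, 7, 4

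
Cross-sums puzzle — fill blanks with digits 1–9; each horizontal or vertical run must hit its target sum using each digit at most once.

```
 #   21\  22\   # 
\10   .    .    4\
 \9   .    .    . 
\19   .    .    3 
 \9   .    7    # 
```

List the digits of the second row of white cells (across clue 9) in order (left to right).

3 5 1

4 in 2 cells must be {1,3}.
R2C3 = 4 − 3 = 1 completes the 4 down.
Given what's placed, R3C2 must be 9 to fit the 19 across and 22 down.
R4C1 = 9 − 7 = 2 completes the 9 across.
R3C1 = 19 − 12 = 7 completes the 19 across.
R2C1 = 3: the only remaining digit allowed by both the 9 across and the 21 down.
R2C2 = 9 − 4 = 5 completes the 9 across.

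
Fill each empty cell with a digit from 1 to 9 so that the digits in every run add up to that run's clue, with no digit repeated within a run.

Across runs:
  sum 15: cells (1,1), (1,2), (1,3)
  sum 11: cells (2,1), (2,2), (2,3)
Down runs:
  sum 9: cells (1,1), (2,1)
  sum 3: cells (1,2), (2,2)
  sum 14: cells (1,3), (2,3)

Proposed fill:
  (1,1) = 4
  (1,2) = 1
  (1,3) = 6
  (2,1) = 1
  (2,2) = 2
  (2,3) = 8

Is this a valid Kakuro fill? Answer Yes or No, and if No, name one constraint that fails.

No — the across run (1,1)–(1,3) sums to 11, not 15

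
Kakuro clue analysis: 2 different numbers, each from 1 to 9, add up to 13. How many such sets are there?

2 distinct digits from 1–9 sum between 3 and 17.
Enumerating: {4,9}, {5,8}, {6,7}.

3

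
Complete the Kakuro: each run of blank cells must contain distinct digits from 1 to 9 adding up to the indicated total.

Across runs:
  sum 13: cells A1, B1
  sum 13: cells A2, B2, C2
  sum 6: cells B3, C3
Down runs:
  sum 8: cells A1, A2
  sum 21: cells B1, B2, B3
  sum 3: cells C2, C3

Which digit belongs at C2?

1

3 in 2 cells must be {1,2}.
Nothing is forced directly, so branch on C2, whose candidates are 1 or 2. If C2 = 2: that forces C3 = 1, B3 = 5, B2 = 7, B1 = 9, after which A2 would have to be in {4} for the 13 across but in {1,2,3,5,6,7} for the 8 down — contradiction. So C2 = 1.
C3 = 3 − 1 = 2 completes the 3 down.
B3 = 6 − 2 = 4 completes the 6 across.
No cell is forced outright now. B1 can only be 8 or 9 (the digits allowed by both its 13 across and its 21 down). If B1 = 9: then A1 would have to be in {4} for the 13 across but in {1,2,3,5,6,7} for the 8 down — contradiction. So B1 = 8.
A1 = 13 − 8 = 5 completes the 13 across.
A2 = 8 − 5 = 3 completes the 8 down.
B2 = 13 − 4 = 9 completes the 13 across.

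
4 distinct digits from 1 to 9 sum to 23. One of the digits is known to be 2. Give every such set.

{2,4,8,9}; {2,5,7,9}; {2,6,7,8}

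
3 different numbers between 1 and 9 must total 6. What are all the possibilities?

3 distinct digits from 1–9 sum between 6 and 24.
Only one set works: {1,2,3}.

{1,2,3}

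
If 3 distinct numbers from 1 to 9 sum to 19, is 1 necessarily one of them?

No

Counterexample: {2,8,9} sums to 19 without using 1.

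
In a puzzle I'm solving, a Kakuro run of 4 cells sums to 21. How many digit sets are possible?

11

4 distinct digits from 1–9 sum between 10 and 30.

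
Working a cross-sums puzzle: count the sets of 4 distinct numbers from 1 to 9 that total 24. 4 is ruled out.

4 distinct digits from 1–9 sum between 10 and 30.
Dropping sets that contain 4.
Enumerating: {1,6,8,9}, {2,5,8,9}, {2,6,7,9}, {3,5,7,9}, {3,6,7,8}.

5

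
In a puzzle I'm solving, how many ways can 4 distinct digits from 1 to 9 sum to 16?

4 distinct digits from 1–9 sum between 10 and 30.

8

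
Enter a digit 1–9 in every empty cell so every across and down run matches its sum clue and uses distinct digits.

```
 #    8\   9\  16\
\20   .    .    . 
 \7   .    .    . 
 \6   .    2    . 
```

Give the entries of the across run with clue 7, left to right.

2 1 4

7 in 3 cells must be {1,2,4}; 6 in 3 cells must be {1,2,3}.
No cell is forced outright now. R3C3 can only be 1 or 3 (the digits allowed by both its 6 across and its 16 down). If R3C3 = 1: then R2C3 would have to be in {1,2,4} for the 7 across but in {6,7,8,9} for the 16 down — contradiction. So R3C3 = 3.
Given what's placed, R2C3 must be 4 to fit the 7 across and 16 down.
R3C1 = 6 − 5 = 1 completes the 6 across.
R1C3 = 16 − 7 = 9 completes the 16 down.
R2C1 = 2: the only remaining digit allowed by both the 7 across and the 8 down.
R2C2 = 7 − 6 = 1 completes the 7 across.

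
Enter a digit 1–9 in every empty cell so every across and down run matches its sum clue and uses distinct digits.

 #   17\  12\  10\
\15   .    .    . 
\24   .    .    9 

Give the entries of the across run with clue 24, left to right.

24 in 3 cells must be {7,8,9}; 17 in 2 cells must be {8,9}.
R1C3 = 10 − 9 = 1 completes the 10 down.
R2C1 = 8: the only remaining digit allowed by both the 24 across and the 17 down.
R2C2 = 24 − 17 = 7 completes the 24 across.
R1C1 = 17 − 8 = 9 completes the 17 down.
R1C2 = 15 − 10 = 5 completes the 15 across.

8 7 9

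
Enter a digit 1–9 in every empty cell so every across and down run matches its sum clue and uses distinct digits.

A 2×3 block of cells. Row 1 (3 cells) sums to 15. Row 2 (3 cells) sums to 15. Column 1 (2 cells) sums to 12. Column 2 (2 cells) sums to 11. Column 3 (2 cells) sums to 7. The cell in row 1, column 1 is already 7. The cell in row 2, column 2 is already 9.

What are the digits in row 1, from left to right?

(1,2) = 11 − 9 = 2 completes the 11 down.
(1,3) = 15 − 9 = 6 completes the 15 across.
(2,1) = 12 − 7 = 5 completes the 12 down.
(2,3) = 15 − 14 = 1 completes the 15 across.

7, 2, 6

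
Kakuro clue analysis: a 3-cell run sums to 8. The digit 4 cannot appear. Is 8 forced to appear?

The only way to make 8 from 3 distinct digits under that restriction is {1,2,5}, which does not contain 8.

No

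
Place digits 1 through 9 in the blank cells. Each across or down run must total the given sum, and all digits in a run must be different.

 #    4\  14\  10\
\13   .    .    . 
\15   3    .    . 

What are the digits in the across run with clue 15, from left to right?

4 in 2 cells must be {1,3}.
R1C1 = 4 − 3 = 1 completes the 4 down.
Nothing is forced directly, so branch on R2C2, whose candidates are 5 or 8. If R2C2 = 8: then R1C2 would have to be in {3,4,5,7,8,9} for the 13 across but in {6} for the 14 down — contradiction. So R2C2 = 5.
R1C2 = 14 − 5 = 9 completes the 14 down.
R1C3 = 13 − 10 = 3 completes the 13 across.
R2C3 = 15 − 8 = 7 completes the 15 across.

3 5 7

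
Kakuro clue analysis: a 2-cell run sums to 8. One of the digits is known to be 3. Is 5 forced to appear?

Yes

The only way to make 8 from 2 distinct digits under that restriction is {3,5}, which contains 5.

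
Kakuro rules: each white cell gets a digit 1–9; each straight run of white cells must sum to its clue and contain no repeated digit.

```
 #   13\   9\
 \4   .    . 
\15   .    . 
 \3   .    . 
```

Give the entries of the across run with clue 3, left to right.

4 in 2 cells must be {1,3}; 3 in 2 cells must be {1,2}.
The 15 across and the 9 down share only 6, so R2C2 = 6.
Given what's placed, R1C2 must be 1 to fit the 4 across and 9 down.
R2C1 = 15 − 6 = 9 completes the 15 across.
R3C1 = 1: the only remaining digit allowed by both the 3 across and the 13 down.
R3C2 = 3 − 1 = 2 completes the 3 across.
R1C1 = 4 − 1 = 3 completes the 4 across.

1 2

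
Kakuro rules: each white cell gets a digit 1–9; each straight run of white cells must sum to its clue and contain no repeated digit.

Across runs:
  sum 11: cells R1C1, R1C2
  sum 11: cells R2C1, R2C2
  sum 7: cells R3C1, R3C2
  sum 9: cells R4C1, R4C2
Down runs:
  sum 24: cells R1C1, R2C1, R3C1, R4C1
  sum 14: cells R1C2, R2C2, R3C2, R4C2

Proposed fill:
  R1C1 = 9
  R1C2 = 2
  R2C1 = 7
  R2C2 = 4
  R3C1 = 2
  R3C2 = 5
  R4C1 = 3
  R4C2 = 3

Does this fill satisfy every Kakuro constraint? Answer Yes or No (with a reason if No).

No — the across run R4C1–R4C2 sums to 6, not 9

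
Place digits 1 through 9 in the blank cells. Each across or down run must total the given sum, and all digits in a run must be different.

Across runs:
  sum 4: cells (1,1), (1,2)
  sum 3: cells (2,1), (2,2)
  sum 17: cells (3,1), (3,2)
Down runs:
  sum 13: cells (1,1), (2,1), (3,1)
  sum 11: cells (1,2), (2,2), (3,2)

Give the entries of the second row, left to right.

1 2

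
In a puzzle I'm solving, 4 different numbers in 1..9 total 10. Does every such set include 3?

Yes

The only way to make 10 from 4 distinct digits is {1,2,3,4}, which contains 3.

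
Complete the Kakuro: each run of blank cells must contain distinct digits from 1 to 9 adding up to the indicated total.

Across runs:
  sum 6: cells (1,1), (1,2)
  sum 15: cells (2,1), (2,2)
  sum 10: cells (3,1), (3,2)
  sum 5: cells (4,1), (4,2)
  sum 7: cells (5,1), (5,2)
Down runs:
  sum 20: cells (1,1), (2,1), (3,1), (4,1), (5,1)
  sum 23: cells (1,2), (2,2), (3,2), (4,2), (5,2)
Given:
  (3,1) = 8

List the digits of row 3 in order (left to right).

8 2

Given what's placed, (2,1) must be 6 to fit the 15 across and 20 down.
(2,2) = 15 − 6 = 9 completes the 15 across.
(3,2) = 10 − 8 = 2 completes the 10 across.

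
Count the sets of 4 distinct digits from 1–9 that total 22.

11

4 distinct digits from 1–9 sum between 10 and 30.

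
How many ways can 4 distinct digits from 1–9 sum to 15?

4 distinct digits from 1–9 sum between 10 and 30.
Enumerating: {1,2,3,9}, {1,2,4,8}, {1,2,5,7}, {1,3,4,7}, {1,3,5,6}, {2,3,4,6}.

6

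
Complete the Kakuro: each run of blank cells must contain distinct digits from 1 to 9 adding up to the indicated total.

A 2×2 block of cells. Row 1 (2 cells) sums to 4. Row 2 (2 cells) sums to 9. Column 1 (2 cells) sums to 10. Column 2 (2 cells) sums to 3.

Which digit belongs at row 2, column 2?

4 in 2 cells must be {1,3}; 3 in 2 cells must be {1,2}.
The 4 across and the 3 down share only 1, so (1,2) = 1.
(2,2) = 3 − 1 = 2 completes the 3 down.
(1,1) = 4 − 1 = 3 completes the 4 across.
(2,1) = 9 − 2 = 7 completes the 9 across.

2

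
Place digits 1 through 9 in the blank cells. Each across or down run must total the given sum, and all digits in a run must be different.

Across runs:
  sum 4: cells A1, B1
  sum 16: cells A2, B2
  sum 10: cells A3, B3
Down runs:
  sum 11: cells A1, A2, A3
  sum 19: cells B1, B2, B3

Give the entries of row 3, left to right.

4 in 2 cells must be {1,3}; 16 in 2 cells must be {7,9}.
The 4 across and the 19 down share only 3, so B1 = 3.
The 16 across and the 11 down share only 7, so A2 = 7.
B2 = 16 − 7 = 9 completes the 16 across.
B3 = 19 − 12 = 7 completes the 19 down.
A1 = 4 − 3 = 1 completes the 4 across.
A3 = 10 − 7 = 3 completes the 10 across.

3 7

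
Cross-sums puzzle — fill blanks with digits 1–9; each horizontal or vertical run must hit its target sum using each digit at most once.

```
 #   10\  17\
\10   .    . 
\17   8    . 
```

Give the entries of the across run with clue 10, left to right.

17 in 2 cells must be {8,9}.
R1C1 = 10 − 8 = 2 completes the 10 down.
R1C2 = 10 − 2 = 8 completes the 10 across.
R2C2 = 17 − 8 = 9 completes the 17 across.

2, 8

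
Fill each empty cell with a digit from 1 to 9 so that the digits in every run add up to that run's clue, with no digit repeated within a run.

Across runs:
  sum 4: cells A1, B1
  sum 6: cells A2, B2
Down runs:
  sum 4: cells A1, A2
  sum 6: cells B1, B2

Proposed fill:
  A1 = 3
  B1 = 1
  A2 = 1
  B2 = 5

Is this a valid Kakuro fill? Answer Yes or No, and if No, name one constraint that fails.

Across: 3+1=4; 1+5=6. Down: 3+1=4; 1+5=6. No digit repeats within any run.

Yes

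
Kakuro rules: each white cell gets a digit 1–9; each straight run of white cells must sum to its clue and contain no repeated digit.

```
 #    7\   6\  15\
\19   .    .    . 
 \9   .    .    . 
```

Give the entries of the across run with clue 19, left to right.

The 9 across and the 15 down share only 6, so R2C3 = 6.
R1C3 = 15 − 6 = 9 completes the 15 down.
Nothing is forced directly, so branch on R1C2, whose candidates are 2 or 4. If R1C2 = 2: then R1C1 would have to be in {8} for the 19 across but in {1,2,3,4,5,6} for the 7 down — contradiction. So R1C2 = 4.
R1C1 = 19 − 13 = 6 completes the 19 across.
R2C1 = 7 − 6 = 1 completes the 7 down.
R2C2 = 9 − 7 = 2 completes the 9 across.

6 4 9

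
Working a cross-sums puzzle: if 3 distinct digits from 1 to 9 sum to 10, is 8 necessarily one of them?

No

Counterexample: {1,2,7} sums to 10 without using 8.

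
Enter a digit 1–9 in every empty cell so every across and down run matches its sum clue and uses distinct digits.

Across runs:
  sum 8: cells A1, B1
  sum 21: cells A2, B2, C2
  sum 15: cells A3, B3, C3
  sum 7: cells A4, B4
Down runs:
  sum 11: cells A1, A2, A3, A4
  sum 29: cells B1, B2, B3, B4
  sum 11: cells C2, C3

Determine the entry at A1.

11 in 4 cells must be {1,2,3,5}; 29 in 4 cells must be {5,7,8,9}.
Only 5 fits A2 under both its across sum 21 and down sum 11.
The 7 across and the 29 down share only 5, so B4 = 5.
B1 = 7: the only remaining digit allowed by both the 8 across and the 29 down.
Given what's placed, B2 must be 9 to fit the 21 across and 29 down.
C2 = 21 − 14 = 7 completes the 21 across.
B3 = 29 − 21 = 8 completes the 29 down.
C3 = 11 − 7 = 4 completes the 11 down.
A4 = 7 − 5 = 2 completes the 7 across.
A1 = 8 − 7 = 1 completes the 8 across.

1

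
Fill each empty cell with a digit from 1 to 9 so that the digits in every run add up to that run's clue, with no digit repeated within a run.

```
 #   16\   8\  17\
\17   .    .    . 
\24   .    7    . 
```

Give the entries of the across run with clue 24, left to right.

9, 7, 8

24 in 3 cells must be {7,8,9}; 16 in 2 cells must be {7,9}; 17 in 2 cells must be {8,9}.
R1C2 = 8 − 7 = 1 completes the 8 down.
R1C3 = 9: the only remaining digit allowed by both the 17 across and the 17 down.
R2C1 = 9: the only remaining digit allowed by both the 24 across and the 16 down.
R2C3 = 24 − 16 = 8 completes the 24 across.
R1C1 = 17 − 10 = 7 completes the 17 across.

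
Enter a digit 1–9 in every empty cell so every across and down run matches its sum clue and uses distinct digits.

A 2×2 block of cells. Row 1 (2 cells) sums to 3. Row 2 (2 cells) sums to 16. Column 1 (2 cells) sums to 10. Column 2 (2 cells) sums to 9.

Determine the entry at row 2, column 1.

9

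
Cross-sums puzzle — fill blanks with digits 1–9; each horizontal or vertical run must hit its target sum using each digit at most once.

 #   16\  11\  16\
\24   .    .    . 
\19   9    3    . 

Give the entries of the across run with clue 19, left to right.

9 3 7

24 in 3 cells must be {7,8,9}; 16 in 2 cells must be {7,9}.
R1C1 = 16 − 9 = 7 completes the 16 down.
R1C2 = 11 − 3 = 8 completes the 11 down.
R1C3 = 24 − 15 = 9 completes the 24 across.
R2C3 = 19 − 12 = 7 completes the 19 across.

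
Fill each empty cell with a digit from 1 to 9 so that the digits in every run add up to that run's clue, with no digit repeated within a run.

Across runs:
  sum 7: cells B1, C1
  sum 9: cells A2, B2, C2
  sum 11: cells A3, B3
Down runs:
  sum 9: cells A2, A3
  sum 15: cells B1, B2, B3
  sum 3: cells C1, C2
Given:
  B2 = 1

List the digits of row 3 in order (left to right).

3 in 2 cells must be {1,2}.
C2 = 2: the only remaining digit allowed by both the 9 across and the 3 down.
C1 = 3 − 2 = 1 completes the 3 down.
A2 = 9 − 3 = 6 completes the 9 across.
A3 = 9 − 6 = 3 completes the 9 down.
B3 = 11 − 3 = 8 completes the 11 across.
B1 = 7 − 1 = 6 completes the 7 across.

3 8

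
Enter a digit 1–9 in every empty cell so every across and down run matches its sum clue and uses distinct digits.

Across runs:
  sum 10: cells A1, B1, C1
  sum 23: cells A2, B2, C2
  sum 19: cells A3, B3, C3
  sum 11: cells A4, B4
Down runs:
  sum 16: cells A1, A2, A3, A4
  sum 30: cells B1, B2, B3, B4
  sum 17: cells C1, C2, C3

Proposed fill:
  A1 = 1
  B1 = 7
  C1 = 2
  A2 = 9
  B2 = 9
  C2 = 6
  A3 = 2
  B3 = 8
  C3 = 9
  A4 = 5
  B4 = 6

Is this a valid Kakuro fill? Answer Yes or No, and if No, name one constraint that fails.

No — the down run A1–A4 sums to 17, not 16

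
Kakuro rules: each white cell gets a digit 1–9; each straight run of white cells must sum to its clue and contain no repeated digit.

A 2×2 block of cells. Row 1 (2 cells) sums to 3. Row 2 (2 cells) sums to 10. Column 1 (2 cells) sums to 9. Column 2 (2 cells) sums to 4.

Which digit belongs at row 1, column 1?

2

3 in 2 cells must be {1,2}; 4 in 2 cells must be {1,3}.
The 3 across and the 4 down share only 1, so (1,2) = 1.
(2,2) = 4 − 1 = 3 completes the 4 down.
(1,1) = 3 − 1 = 2 completes the 3 across.
(2,1) = 10 − 3 = 7 completes the 10 across.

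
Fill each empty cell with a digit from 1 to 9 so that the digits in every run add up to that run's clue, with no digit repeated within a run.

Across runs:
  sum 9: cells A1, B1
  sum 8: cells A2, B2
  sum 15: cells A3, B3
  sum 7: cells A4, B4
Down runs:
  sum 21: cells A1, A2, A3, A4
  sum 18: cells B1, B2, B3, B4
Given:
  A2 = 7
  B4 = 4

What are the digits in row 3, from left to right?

B2 = 8 − 7 = 1 completes the 8 across.
A4 = 7 − 4 = 3 completes the 7 across.
Nothing is forced directly, so branch on A3, whose candidates are 6 or 9. If A3 = 6: that forces A1 = 5, after which B1 would have to be in {4} for the 9 across but in {5,6,7,8} for the 18 down — contradiction. So A3 = 9.
A1 = 21 − 19 = 2 completes the 21 down.
B1 = 9 − 2 = 7 completes the 9 across.
B3 = 15 − 9 = 6 completes the 15 across.

9 6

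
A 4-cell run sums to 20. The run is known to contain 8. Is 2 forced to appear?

No

Counterexample: {1,4,7,8} sums to 20 under that restriction without using 2.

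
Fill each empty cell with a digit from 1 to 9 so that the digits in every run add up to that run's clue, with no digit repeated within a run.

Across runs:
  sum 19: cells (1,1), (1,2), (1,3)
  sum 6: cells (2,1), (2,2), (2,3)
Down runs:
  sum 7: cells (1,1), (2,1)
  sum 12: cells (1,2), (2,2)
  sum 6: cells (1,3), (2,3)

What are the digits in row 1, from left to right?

6 in 3 cells must be {1,2,3}.
The 6 across and the 12 down share only 3, so (2,2) = 3.
(1,2) = 12 − 3 = 9 completes the 12 down.
Nothing is forced directly, so branch on (1,3), whose candidates are 2 or 4. If (1,3) = 2: then (1,1) would have to be in {8} for the 19 across but in {1,2,3,4,5,6} for the 7 down — contradiction. So (1,3) = 4.
(1,1) = 19 − 13 = 6 completes the 19 across.
(2,1) = 7 − 6 = 1 completes the 7 down.
(2,3) = 6 − 4 = 2 completes the 6 across.

6 9 4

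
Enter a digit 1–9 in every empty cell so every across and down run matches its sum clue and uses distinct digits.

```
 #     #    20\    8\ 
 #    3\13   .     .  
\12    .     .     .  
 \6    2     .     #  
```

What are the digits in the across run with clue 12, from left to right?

1 9 2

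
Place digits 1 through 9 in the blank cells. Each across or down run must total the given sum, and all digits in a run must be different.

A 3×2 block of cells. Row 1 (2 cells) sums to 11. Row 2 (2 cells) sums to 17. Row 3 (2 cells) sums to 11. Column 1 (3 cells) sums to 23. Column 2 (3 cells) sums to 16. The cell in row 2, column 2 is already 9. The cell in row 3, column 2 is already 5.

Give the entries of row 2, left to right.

8, 9

17 in 2 cells must be {8,9}; 23 in 3 cells must be {6,8,9}.
(1,2) = 16 − 14 = 2 completes the 16 down.
(2,1) = 17 − 9 = 8 completes the 17 across.
(3,1) = 11 − 5 = 6 completes the 11 across.
(1,1) = 11 − 2 = 9 completes the 11 across.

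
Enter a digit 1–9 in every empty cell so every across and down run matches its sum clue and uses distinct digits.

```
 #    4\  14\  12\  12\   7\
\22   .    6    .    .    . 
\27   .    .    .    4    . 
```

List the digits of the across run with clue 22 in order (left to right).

4 in 2 cells must be {1,3}.
R1C4 = 12 − 4 = 8 completes the 12 down.
R2C2 = 14 − 6 = 8 completes the 14 down.
No cell is forced outright now. R1C1 can only be 1 or 3 (the digits allowed by both its 22 across and its 4 down). If R1C1 = 3: that forces R1C3 = 4, R1C5 = 1, R2C1 = 1, after which R2C3 would have to be in {5,9} for the 27 across but in {8} for the 12 down — contradiction. So R1C1 = 1.
R2C1 = 4 − 1 = 3 completes the 4 down.
R2C5 = 5: the only remaining digit allowed by both the 27 across and the 7 down.
R1C5 = 7 − 5 = 2 completes the 7 down.
R2C3 = 27 − 20 = 7 completes the 27 across.
R1C3 = 22 − 17 = 5 completes the 22 across.

1 6 5 8 2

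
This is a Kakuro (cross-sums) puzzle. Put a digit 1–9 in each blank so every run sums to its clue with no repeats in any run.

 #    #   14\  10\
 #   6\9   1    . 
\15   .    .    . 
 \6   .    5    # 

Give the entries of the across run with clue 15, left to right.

R1C3 = 9 − 1 = 8 completes the 9 across.
R2C2 = 14 − 6 = 8 completes the 14 down.
R2C3 = 10 − 8 = 2 completes the 10 down.
R3C1 = 6 − 5 = 1 completes the 6 across.
R2C1 = 15 − 10 = 5 completes the 15 across.

5, 8, 2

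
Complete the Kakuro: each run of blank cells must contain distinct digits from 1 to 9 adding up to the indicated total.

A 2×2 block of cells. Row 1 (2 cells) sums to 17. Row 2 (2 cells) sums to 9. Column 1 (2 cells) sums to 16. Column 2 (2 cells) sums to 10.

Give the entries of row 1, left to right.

9, 8

17 in 2 cells must be {8,9}; 16 in 2 cells must be {7,9}.
The 17 across and the 16 down share only 9, so (1,1) = 9.
(1,2) = 17 − 9 = 8 completes the 17 across.
(2,1) = 16 − 9 = 7 completes the 16 down.
(2,2) = 9 − 7 = 2 completes the 9 across.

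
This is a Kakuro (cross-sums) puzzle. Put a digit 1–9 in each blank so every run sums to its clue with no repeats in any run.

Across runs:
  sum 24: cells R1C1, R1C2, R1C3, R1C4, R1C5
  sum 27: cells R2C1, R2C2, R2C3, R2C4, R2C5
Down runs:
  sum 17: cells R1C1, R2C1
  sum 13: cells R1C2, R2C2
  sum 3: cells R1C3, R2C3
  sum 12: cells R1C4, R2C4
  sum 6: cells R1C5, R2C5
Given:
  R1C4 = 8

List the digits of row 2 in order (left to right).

17 in 2 cells must be {8,9}; 3 in 2 cells must be {1,2}.
Given what's placed, R1C1 must be 9 to fit the 24 across and 17 down.
R1C2 = 4: the only remaining digit allowed by both the 24 across and the 13 down.
R2C1 = 17 − 9 = 8 completes the 17 down.
R2C2 = 13 − 4 = 9 completes the 13 down.
R2C4 = 12 − 8 = 4 completes the 12 down.
R2C3 = 1: the only remaining digit allowed by both the 27 across and the 3 down.
R2C5 = 27 − 22 = 5 completes the 27 across.

8 9 1 4 5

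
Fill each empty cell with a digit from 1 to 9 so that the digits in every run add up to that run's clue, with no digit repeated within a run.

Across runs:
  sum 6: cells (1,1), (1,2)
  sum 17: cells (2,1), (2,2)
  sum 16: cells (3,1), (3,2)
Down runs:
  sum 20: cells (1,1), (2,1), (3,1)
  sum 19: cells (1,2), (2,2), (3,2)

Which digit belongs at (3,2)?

9

17 in 2 cells must be {8,9}; 16 in 2 cells must be {7,9}.
Nothing is forced directly, so branch on (1,1), whose candidates are 4 or 5. If (1,1) = 5: then (1,2) would have to be in {1} for the 6 across but in {2,3,4,5,6,7,8,9} for the 19 down — contradiction. So (1,1) = 4.
(1,2) = 6 − 4 = 2 completes the 6 across.
Given what's placed, (2,1) must be 9 to fit the 17 across and 20 down.
(2,2) = 17 − 9 = 8 completes the 17 across.
(3,1) = 20 − 13 = 7 completes the 20 down.
(3,2) = 16 − 7 = 9 completes the 16 across.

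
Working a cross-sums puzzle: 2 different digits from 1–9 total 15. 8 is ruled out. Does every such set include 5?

No

The only way to make 15 from 2 distinct digits under that restriction is {6,9}, which does not contain 5.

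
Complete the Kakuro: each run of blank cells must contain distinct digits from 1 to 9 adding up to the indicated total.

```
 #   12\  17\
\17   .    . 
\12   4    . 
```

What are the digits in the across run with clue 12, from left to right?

4 8

17 in 2 cells must be {8,9}.
R1C1 = 12 − 4 = 8 completes the 12 down.
R1C2 = 17 − 8 = 9 completes the 17 across.
R2C2 = 12 − 4 = 8 completes the 12 across.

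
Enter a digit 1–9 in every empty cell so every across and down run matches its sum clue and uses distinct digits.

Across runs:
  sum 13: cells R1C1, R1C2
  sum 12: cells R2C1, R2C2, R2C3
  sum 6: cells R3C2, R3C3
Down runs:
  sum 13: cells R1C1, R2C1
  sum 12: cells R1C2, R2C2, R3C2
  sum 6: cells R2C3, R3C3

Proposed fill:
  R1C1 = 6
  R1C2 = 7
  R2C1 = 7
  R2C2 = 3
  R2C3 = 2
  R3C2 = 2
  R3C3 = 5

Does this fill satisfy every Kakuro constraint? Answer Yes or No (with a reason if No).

No — the down run R2C3–R3C3 sums to 7, not 6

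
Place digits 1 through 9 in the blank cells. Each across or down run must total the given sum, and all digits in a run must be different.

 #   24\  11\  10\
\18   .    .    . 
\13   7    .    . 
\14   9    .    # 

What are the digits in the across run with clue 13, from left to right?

7 2 4

24 in 3 cells must be {7,8,9}.
R1C1 = 24 − 16 = 8 completes the 24 down.
R3C2 = 14 − 9 = 5 completes the 14 across.
R1C2 = 4: the only remaining digit allowed by both the 18 across and the 11 down.
R1C3 = 18 − 12 = 6 completes the 18 across.
R2C2 = 11 − 9 = 2 completes the 11 down.
R2C3 = 13 − 9 = 4 completes the 13 across.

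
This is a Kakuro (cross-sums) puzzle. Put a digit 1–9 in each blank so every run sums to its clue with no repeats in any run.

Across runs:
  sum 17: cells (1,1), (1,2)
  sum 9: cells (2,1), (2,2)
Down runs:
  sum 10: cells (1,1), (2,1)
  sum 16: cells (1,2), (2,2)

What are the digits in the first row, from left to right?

17 in 2 cells must be {8,9}; 16 in 2 cells must be {7,9}.
The 17 across and the 16 down share only 9, so (1,2) = 9.
(2,2) = 16 − 9 = 7 completes the 16 down.
(1,1) = 17 − 9 = 8 completes the 17 across.
(2,1) = 9 − 7 = 2 completes the 9 across.

8 9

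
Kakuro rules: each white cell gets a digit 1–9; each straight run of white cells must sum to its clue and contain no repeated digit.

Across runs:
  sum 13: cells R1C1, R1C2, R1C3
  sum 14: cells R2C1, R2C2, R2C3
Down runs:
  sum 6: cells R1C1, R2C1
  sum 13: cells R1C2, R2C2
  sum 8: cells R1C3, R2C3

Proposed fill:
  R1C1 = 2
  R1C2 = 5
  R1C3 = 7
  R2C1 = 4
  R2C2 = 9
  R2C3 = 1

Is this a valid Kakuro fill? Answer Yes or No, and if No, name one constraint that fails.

No — the across run R1C1–R1C3 sums to 14, not 13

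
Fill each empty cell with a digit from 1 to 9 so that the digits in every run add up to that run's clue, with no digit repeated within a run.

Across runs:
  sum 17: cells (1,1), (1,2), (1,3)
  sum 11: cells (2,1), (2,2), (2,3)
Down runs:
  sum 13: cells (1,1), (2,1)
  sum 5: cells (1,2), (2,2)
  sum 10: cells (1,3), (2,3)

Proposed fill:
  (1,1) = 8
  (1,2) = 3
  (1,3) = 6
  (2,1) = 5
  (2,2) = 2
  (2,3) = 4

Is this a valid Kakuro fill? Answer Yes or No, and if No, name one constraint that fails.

Yes

Across: 8+3+6=17; 5+2+4=11. Down: 8+5=13; 3+2=5; 6+4=10. No digit repeats within any run.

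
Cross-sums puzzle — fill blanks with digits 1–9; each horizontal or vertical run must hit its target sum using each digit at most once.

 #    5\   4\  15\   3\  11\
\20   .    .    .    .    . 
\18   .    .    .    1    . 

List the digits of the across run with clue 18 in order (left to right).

4 in 2 cells must be {1,3}; 3 in 2 cells must be {1,2}.
R1C4 = 3 − 1 = 2 completes the 3 down.
R2C2 = 3: the only remaining digit allowed by both the 18 across and the 4 down.
R1C2 = 4 − 3 = 1 completes the 4 down.
Nothing is forced directly, so branch on R1C1, whose candidates are 3 or 4. If R1C1 = 4: then R2C1 would have to be in {2,4,5,7,8} for the 18 across but in {1} for the 5 down — contradiction. So R1C1 = 3.
R2C1 = 5 − 3 = 2 completes the 5 down.
Nothing is forced directly, so branch on R2C3, whose candidates are 7 or 8. If R2C3 = 8: then R1C3 would have to be in {5,6,8,9} for the 20 across but in {7} for the 15 down — contradiction. So R2C3 = 7.
R1C3 = 15 − 7 = 8 completes the 15 down.
R1C5 = 20 − 14 = 6 completes the 20 across.
R2C5 = 18 − 13 = 5 completes the 18 across.

2, 3, 7, 1, 5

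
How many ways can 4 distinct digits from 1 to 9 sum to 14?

4 distinct digits from 1–9 sum between 10 and 30.
Enumerating: {1,2,3,8}, {1,2,4,7}, {1,2,5,6}, {1,3,4,6}, {2,3,4,5}.

5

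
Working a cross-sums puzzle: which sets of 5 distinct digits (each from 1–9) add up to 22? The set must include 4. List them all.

{1,2,4,6,9}; {1,2,4,7,8}; {1,3,4,5,9}; {1,3,4,6,8}; {2,3,4,5,8}; {2,3,4,6,7}

5 distinct digits from 1–9 sum between 15 and 35.
Keeping only sets containing 4.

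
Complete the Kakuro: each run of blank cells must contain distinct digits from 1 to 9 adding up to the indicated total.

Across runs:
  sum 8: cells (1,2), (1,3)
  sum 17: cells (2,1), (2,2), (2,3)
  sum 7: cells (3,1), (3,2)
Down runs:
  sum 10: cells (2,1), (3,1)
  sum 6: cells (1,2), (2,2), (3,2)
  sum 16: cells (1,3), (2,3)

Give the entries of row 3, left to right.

6 in 3 cells must be {1,2,3}; 16 in 2 cells must be {7,9}.
The 8 across and the 16 down share only 7, so (1,3) = 7.
(2,3) = 16 − 7 = 9 completes the 16 down.
(1,2) = 8 − 7 = 1 completes the 8 across.
No cell is forced outright now. (2,2) can only be 2 or 3 (the digits allowed by both its 17 across and its 6 down). If (2,2) = 3: then (2,1) would have to be in {5} for the 17 across but in {1,2,3,4,6,7,8,9} for the 10 down — contradiction. So (2,2) = 2.
(2,1) = 17 − 11 = 6 completes the 17 across.
(3,1) = 10 − 6 = 4 completes the 10 down.
(3,2) = 7 − 4 = 3 completes the 7 across.

4 3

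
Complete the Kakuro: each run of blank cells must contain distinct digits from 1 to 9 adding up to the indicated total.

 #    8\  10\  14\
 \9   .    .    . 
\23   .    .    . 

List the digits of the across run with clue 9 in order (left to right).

2 1 6

23 in 3 cells must be {6,8,9}.
The 23 across and the 8 down share only 6, so R2C1 = 6.
R1C1 = 8 − 6 = 2 completes the 8 down.
Given what's placed, R1C3 must be 6 to fit the 9 across and 14 down.
R2C3 = 14 − 6 = 8 completes the 14 down.
R1C2 = 9 − 8 = 1 completes the 9 across.
R2C2 = 23 − 14 = 9 completes the 23 across.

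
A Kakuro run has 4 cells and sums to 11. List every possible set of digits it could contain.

4 distinct digits from 1–9 sum between 10 and 30.
Only one set works: {1,2,3,5}.

{1,2,3,5}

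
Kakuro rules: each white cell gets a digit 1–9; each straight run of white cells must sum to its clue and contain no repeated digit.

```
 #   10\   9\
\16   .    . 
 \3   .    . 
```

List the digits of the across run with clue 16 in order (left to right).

16 in 2 cells must be {7,9}; 3 in 2 cells must be {1,2}.
The 16 across and the 9 down share only 7, so R1C2 = 7.
R2C2 = 9 − 7 = 2 completes the 9 down.
R1C1 = 16 − 7 = 9 completes the 16 across.
R2C1 = 3 − 2 = 1 completes the 3 across.

9, 7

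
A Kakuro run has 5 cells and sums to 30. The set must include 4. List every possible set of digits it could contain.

{2,4,7,8,9}; {3,4,6,8,9}; {4,5,6,7,8}

5 distinct digits from 1–9 sum between 15 and 35.
Keeping only sets containing 4.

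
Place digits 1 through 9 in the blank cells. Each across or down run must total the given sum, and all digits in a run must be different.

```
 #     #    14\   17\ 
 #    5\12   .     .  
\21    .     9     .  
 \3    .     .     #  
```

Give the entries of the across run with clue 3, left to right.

1 2

3 in 2 cells must be {1,2}; 17 in 2 cells must be {8,9}.
R2C1 = 4: the only remaining digit allowed by both the 21 across and the 5 down.
R2C3 = 21 − 13 = 8 completes the 21 across.
R3C1 = 5 − 4 = 1 completes the 5 down.
R3C2 = 3 − 1 = 2 completes the 3 across.
R1C2 = 14 − 11 = 3 completes the 14 down.
R1C3 = 12 − 3 = 9 completes the 12 across.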